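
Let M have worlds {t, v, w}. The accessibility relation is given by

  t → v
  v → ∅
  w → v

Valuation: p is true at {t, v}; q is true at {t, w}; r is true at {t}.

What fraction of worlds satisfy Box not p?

1/3

t: successors {v}; not p there: v:F. ✗
v: no successors, so Box not p holds vacuously. ✓
w: successors {v}; not p there: v:F. ✗
That's 1 of 3 worlds, so 1/3.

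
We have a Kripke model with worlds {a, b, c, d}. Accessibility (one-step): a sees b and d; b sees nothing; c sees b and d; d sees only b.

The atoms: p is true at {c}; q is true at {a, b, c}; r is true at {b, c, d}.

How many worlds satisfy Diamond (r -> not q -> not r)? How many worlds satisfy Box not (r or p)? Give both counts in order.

3 and 1

For Diamond (r -> not q -> not r):
a: successors {b, d}; r -> not q -> not r there: b:T, d:F. ✓
b: no successors, so Diamond (r -> not q -> not r) fails. ✗
c: successors {b, d}; r -> not q -> not r there: b:T, d:F. ✓
d: successors {b}; r -> not q -> not r there: b:T. ✓
— 3 worlds.
For Box not (r or p):
a: successors {b, d}; not (r or p) there: b:F, d:F. ✗
b: no successors, so Box not (r or p) holds vacuously. ✓
c: successors {b, d}; not (r or p) there: b:F, d:F. ✗
d: successors {b}; not (r or p) there: b:F. ✗
— 1 world.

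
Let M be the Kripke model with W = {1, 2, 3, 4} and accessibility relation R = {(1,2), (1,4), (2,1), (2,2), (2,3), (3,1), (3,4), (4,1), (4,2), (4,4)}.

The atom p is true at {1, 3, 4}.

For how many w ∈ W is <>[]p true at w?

1

1: successors {2, 4}; []p there: 2:F, 4:F. ✗
2: successors {1, 2, 3}; []p there: 1:F, 2:F, 3:T. ✓
3: successors {1, 4}; []p there: 1:F, 4:F. ✗
4: successors {1, 2, 4}; []p there: 1:F, 2:F, 4:F. ✗
Satisfying worlds: {2}.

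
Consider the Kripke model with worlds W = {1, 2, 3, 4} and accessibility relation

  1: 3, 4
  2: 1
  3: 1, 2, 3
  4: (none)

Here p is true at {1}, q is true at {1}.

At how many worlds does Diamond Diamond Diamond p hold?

1: successors {3, 4}; Diamond Diamond p there: 3:T, 4:F. ✓
2: successors {1}; Diamond Diamond p there: 1:T. ✓
3: successors {1, 2, 3}; Diamond Diamond p there: 1:T, 2:F, 3:T. ✓
4: no successors, so Diamond Diamond Diamond p fails. ✗
Satisfying worlds: {1, 2, 3}.

3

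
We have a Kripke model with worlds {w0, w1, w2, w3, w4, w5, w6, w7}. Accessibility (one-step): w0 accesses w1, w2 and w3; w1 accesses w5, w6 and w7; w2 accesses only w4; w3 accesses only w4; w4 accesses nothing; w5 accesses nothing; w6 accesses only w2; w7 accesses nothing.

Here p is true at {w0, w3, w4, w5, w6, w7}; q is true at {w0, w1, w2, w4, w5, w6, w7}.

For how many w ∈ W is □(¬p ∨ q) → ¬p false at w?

w0: □(¬p ∨ q) is F, ¬p is F. ✓
w1: □(¬p ∨ q) is T, ¬p is T. ✓
w2: □(¬p ∨ q) is T, ¬p is T. ✓
w3: □(¬p ∨ q) is T, ¬p is F. ✗
w4: □(¬p ∨ q) is T, ¬p is F. ✗
w5: □(¬p ∨ q) is T, ¬p is F. ✗
w6: □(¬p ∨ q) is T, ¬p is F. ✗
w7: □(¬p ∨ q) is T, ¬p is F. ✗
Satisfying worlds: {w0, w1, w2}.
So □(¬p ∨ q) → ¬p fails at the other 5 worlds.

5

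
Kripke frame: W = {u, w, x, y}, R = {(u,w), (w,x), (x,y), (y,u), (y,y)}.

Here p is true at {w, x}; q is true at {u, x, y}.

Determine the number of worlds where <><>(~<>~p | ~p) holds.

3

u: successors {w}; <>(~<>~p | ~p) there: w:F. ✗
w: successors {x}; <>(~<>~p | ~p) there: x:T. ✓
x: successors {y}; <>(~<>~p | ~p) there: y:T. ✓
y: successors {u, y}; <>(~<>~p | ~p) there: u:T, y:T. ✓
Satisfying worlds: {w, x, y}.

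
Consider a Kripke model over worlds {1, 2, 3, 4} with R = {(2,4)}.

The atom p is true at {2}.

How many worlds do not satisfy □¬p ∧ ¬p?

1

1: □¬p is T, ¬p is T. ✓
2: □¬p is T, ¬p is F. ✗
3: □¬p is T, ¬p is T. ✓
4: □¬p is T, ¬p is T. ✓
Satisfying worlds: {1, 3, 4}.
So □¬p ∧ ¬p fails at the other 1 world.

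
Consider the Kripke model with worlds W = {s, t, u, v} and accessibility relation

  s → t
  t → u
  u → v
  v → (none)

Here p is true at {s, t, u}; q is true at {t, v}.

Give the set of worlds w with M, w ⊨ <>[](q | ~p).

s: successors {t}; [](q | ~p) there: t:F. ✗
t: successors {u}; [](q | ~p) there: u:T. ✓
u: successors {v}; [](q | ~p) there: v:T. ✓
v: no successors, so <>[](q | ~p) fails. ✗

{t, u}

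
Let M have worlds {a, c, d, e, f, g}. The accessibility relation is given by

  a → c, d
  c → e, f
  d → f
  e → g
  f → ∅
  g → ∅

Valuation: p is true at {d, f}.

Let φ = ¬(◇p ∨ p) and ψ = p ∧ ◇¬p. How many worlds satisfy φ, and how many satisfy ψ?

2 and 0

For ¬(◇p ∨ p):
a: ◇p ∨ p is T. ✗
c: ◇p ∨ p is T. ✗
d: ◇p ∨ p is T. ✗
e: ◇p ∨ p is F. ✓
f: ◇p ∨ p is T. ✗
g: ◇p ∨ p is F. ✓
— 2 worlds.
For p ∧ ◇¬p:
a: p is F, ◇¬p is T. ✗
c: p is F, ◇¬p is T. ✗
d: p is T, ◇¬p is F. ✗
e: p is F, ◇¬p is T. ✗
f: p is T, ◇¬p is F. ✗
g: p is F, ◇¬p is F. ✗
— 0 worlds.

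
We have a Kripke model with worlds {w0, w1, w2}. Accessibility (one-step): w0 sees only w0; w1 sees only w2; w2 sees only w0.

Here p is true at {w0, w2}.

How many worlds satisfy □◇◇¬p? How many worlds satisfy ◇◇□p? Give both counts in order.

0 and 3

For □◇◇¬p:
w0: successors {w0}; ◇◇¬p there: w0:F. ✗
w1: successors {w2}; ◇◇¬p there: w2:F. ✗
w2: successors {w0}; ◇◇¬p there: w0:F. ✗
— 0 worlds.
For ◇◇□p:
w0: successors {w0}; ◇□p there: w0:T. ✓
w1: successors {w2}; ◇□p there: w2:T. ✓
w2: successors {w0}; ◇□p there: w0:T. ✓
— 3 worlds.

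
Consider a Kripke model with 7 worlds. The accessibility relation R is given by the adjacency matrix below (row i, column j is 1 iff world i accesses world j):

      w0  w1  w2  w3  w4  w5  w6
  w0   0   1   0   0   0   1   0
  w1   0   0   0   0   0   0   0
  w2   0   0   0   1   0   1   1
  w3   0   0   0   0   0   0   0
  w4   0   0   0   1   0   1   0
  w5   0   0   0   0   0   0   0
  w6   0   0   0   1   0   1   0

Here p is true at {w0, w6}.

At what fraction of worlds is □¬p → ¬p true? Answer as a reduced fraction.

w0: □¬p is T, ¬p is F. ✗
w1: □¬p is T, ¬p is T. ✓
w2: □¬p is F, ¬p is T. ✓
w3: □¬p is T, ¬p is T. ✓
w4: □¬p is T, ¬p is T. ✓
w5: □¬p is T, ¬p is T. ✓
w6: □¬p is T, ¬p is F. ✗
That's 5 of 7 worlds, so 5/7.

5/7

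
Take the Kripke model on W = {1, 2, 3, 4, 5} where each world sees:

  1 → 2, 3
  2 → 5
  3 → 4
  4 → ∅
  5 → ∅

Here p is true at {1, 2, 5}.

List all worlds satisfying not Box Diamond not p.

{1, 2, 3}

1: Box Diamond not p is F. ✓
2: Box Diamond not p is F. ✓
3: Box Diamond not p is F. ✓
4: Box Diamond not p is T. ✗
5: Box Diamond not p is T. ✗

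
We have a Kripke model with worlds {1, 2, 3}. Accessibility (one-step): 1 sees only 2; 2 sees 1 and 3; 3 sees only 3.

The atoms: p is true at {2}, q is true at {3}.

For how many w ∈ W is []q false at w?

2

1: successors {2}; q there: 2:F. ✗
2: successors {1, 3}; q there: 1:F, 3:T. ✗
3: successors {3}; q there: 3:T. ✓
Satisfying worlds: {3}.
So []q fails at the other 2 worlds.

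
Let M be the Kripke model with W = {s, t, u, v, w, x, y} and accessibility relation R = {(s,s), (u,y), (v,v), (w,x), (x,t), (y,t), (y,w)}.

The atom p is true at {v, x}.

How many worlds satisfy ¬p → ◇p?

s: ¬p is T, ◇p is F. ✗
t: ¬p is T, ◇p is F. ✗
u: ¬p is T, ◇p is F. ✗
v: ¬p is F, ◇p is T. ✓
w: ¬p is T, ◇p is T. ✓
x: ¬p is F, ◇p is F. ✓
y: ¬p is T, ◇p is F. ✗
Satisfying worlds: {v, w, x}.

3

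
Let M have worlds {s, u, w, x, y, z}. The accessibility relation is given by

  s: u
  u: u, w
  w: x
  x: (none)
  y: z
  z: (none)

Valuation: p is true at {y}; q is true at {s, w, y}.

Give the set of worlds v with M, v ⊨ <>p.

s: successors {u}; p there: u:F. ✗
u: successors {u, w}; p there: u:F, w:F. ✗
w: successors {x}; p there: x:F. ✗
x: no successors, so <>p fails. ✗
y: successors {z}; p there: z:F. ✗
z: no successors, so <>p fails. ✗

∅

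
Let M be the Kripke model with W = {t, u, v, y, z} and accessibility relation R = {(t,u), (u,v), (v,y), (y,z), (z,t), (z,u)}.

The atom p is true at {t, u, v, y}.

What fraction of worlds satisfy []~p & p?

t: []~p is F, p is T. ✗
u: []~p is F, p is T. ✗
v: []~p is F, p is T. ✗
y: []~p is T, p is T. ✓
z: []~p is F, p is F. ✗
That's 1 of 5 worlds, so 1/5.

1/5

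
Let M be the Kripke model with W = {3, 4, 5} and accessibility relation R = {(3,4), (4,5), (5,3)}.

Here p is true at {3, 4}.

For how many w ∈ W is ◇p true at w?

3: successors {4}; p there: 4:T. ✓
4: successors {5}; p there: 5:F. ✗
5: successors {3}; p there: 3:T. ✓
Satisfying worlds: {3, 5}.

2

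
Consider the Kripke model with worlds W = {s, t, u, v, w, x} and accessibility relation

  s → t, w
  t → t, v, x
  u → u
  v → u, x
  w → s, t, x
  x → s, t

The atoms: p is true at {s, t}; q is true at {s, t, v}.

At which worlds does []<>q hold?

{s, w, x}

s: successors {t, w}; <>q there: t:T, w:T. ✓
t: successors {t, v, x}; <>q there: t:T, v:F, x:T. ✗
u: successors {u}; <>q there: u:F. ✗
v: successors {u, x}; <>q there: u:F, x:T. ✗
w: successors {s, t, x}; <>q there: s:T, t:T, x:T. ✓
x: successors {s, t}; <>q there: s:T, t:T. ✓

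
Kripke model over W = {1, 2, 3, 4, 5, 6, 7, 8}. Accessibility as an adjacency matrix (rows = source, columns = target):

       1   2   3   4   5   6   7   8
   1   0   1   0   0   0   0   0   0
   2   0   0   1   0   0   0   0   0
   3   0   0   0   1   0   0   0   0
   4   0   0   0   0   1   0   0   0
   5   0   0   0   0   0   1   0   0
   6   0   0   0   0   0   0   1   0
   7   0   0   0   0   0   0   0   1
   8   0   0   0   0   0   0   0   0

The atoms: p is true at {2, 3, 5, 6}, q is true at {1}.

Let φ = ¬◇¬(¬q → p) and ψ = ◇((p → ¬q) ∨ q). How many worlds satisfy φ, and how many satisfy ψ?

For ¬◇¬(¬q → p):
1: ◇¬(¬q → p) is F. ✓
2: ◇¬(¬q → p) is F. ✓
3: ◇¬(¬q → p) is T. ✗
4: ◇¬(¬q → p) is F. ✓
5: ◇¬(¬q → p) is F. ✓
6: ◇¬(¬q → p) is T. ✗
7: ◇¬(¬q → p) is T. ✗
8: ◇¬(¬q → p) is F. ✓
— 5 worlds.
For ◇((p → ¬q) ∨ q):
1: successors {2}; (p → ¬q) ∨ q there: 2:T. ✓
2: successors {3}; (p → ¬q) ∨ q there: 3:T. ✓
3: successors {4}; (p → ¬q) ∨ q there: 4:T. ✓
4: successors {5}; (p → ¬q) ∨ q there: 5:T. ✓
5: successors {6}; (p → ¬q) ∨ q there: 6:T. ✓
6: successors {7}; (p → ¬q) ∨ q there: 7:T. ✓
7: successors {8}; (p → ¬q) ∨ q there: 8:T. ✓
8: no successors, so ◇((p → ¬q) ∨ q) fails. ✗
— 7 worlds.

5 and 7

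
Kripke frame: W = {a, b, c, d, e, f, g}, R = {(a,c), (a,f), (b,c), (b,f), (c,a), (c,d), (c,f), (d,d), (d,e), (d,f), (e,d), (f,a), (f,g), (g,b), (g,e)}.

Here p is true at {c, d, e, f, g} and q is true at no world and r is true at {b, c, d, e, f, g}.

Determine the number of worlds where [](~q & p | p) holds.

a: successors {c, f}; ~q & p | p there: c:T, f:T. ✓
b: successors {c, f}; ~q & p | p there: c:T, f:T. ✓
c: successors {a, d, f}; ~q & p | p there: a:F, d:T, f:T. ✗
d: successors {d, e, f}; ~q & p | p there: d:T, e:T, f:T. ✓
e: successors {d}; ~q & p | p there: d:T. ✓
f: successors {a, g}; ~q & p | p there: a:F, g:T. ✗
g: successors {b, e}; ~q & p | p there: b:F, e:T. ✗
Satisfying worlds: {a, b, d, e}.

4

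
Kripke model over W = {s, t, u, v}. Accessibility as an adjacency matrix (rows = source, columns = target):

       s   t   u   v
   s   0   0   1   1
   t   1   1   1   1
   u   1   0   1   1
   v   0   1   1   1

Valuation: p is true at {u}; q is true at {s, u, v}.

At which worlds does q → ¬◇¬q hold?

s: q is T, ¬◇¬q is T. ✓
t: q is F, ¬◇¬q is F. ✓
u: q is T, ¬◇¬q is T. ✓
v: q is T, ¬◇¬q is F. ✗

{s, t, u}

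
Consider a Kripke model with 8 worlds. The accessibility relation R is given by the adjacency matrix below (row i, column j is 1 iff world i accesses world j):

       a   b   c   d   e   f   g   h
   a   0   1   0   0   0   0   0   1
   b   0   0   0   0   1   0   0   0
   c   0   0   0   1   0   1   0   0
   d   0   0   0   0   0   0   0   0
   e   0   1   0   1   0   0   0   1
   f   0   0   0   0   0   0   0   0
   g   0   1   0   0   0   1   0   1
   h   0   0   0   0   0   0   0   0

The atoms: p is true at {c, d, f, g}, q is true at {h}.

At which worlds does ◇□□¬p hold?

a: successors {b, h}; □□¬p there: b:F, h:T. ✓
b: successors {e}; □□¬p there: e:T. ✓
c: successors {d, f}; □□¬p there: d:T, f:T. ✓
d: no successors, so ◇□□¬p fails. ✗
e: successors {b, d, h}; □□¬p there: b:F, d:T, h:T. ✓
f: no successors, so ◇□□¬p fails. ✗
g: successors {b, f, h}; □□¬p there: b:F, f:T, h:T. ✓
h: no successors, so ◇□□¬p fails. ✗

{a, b, c, e, g}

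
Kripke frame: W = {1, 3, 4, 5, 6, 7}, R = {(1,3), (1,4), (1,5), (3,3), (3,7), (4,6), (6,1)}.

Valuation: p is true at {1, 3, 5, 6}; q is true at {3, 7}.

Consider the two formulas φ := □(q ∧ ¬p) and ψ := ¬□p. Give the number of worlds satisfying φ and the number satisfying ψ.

For □(q ∧ ¬p):
1: successors {3, 4, 5}; q ∧ ¬p there: 3:F, 4:F, 5:F. ✗
3: successors {3, 7}; q ∧ ¬p there: 3:F, 7:T. ✗
4: successors {6}; q ∧ ¬p there: 6:F. ✗
5: no successors, so □(q ∧ ¬p) holds vacuously. ✓
6: successors {1}; q ∧ ¬p there: 1:F. ✗
7: no successors, so □(q ∧ ¬p) holds vacuously. ✓
— 2 worlds.
For ¬□p:
1: □p is F. ✓
3: □p is F. ✓
4: □p is T. ✗
5: □p is T. ✗
6: □p is T. ✗
7: □p is T. ✗
— 2 worlds.

2 and 2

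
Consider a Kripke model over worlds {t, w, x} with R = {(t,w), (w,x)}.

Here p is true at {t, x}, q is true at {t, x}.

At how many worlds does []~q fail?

1

t: successors {w}; ~q there: w:T. ✓
w: successors {x}; ~q there: x:F. ✗
x: no successors, so []~q holds vacuously. ✓
Satisfying worlds: {t, x}.
So []~q fails at the other 1 world.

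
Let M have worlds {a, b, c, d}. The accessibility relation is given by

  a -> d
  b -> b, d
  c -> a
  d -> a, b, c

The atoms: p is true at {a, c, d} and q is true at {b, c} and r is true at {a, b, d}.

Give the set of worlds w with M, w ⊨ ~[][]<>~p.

{a, b, d}

a: [][]<>~p is F. ✓
b: [][]<>~p is F. ✓
c: [][]<>~p is T. ✗
d: [][]<>~p is F. ✓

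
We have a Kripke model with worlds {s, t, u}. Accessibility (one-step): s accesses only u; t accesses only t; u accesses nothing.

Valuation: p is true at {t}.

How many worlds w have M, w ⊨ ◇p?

s: successors {u}; p there: u:F. ✗
t: successors {t}; p there: t:T. ✓
u: no successors, so ◇p fails. ✗
Satisfying worlds: {t}.

1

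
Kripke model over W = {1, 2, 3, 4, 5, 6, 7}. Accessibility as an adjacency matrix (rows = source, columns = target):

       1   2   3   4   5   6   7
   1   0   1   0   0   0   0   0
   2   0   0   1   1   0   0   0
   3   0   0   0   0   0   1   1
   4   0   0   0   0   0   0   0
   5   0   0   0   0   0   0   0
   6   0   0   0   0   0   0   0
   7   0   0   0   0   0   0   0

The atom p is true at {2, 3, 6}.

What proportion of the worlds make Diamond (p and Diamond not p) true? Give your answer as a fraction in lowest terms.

2/7

1: successors {2}; p and Diamond not p there: 2:T. ✓
2: successors {3, 4}; p and Diamond not p there: 3:T, 4:F. ✓
3: successors {6, 7}; p and Diamond not p there: 6:F, 7:F. ✗
4: no successors, so Diamond (p and Diamond not p) fails. ✗
5: no successors, so Diamond (p and Diamond not p) fails. ✗
6: no successors, so Diamond (p and Diamond not p) fails. ✗
7: no successors, so Diamond (p and Diamond not p) fails. ✗
That's 2 of 7 worlds, so 2/7.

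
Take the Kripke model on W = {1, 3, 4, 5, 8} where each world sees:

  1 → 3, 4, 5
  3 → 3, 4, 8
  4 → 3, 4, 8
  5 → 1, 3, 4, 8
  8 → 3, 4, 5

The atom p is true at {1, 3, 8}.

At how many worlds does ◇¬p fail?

0

1: successors {3, 4, 5}; ¬p there: 3:F, 4:T, 5:T. ✓
3: successors {3, 4, 8}; ¬p there: 3:F, 4:T, 8:F. ✓
4: successors {3, 4, 8}; ¬p there: 3:F, 4:T, 8:F. ✓
5: successors {1, 3, 4, 8}; ¬p there: 1:F, 3:F, 4:T, 8:F. ✓
8: successors {3, 4, 5}; ¬p there: 3:F, 4:T, 5:T. ✓
Satisfying worlds: {1, 3, 4, 5, 8}.
So ◇¬p fails at the other 0 worlds.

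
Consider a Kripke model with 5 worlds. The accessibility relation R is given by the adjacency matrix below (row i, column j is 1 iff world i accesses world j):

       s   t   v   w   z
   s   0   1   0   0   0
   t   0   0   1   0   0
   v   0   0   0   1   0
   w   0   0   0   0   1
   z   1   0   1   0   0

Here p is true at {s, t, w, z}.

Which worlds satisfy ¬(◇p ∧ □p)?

s: ◇p ∧ □p is T. ✗
t: ◇p ∧ □p is F. ✓
v: ◇p ∧ □p is T. ✗
w: ◇p ∧ □p is T. ✗
z: ◇p ∧ □p is F. ✓

{t, z}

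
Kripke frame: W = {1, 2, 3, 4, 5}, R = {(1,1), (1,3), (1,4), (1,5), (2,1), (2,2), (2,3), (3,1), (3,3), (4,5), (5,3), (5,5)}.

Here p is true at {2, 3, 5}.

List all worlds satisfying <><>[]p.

1: successors {1, 3, 4, 5}; <>[]p there: 1:T, 3:F, 4:T, 5:T. ✓
2: successors {1, 2, 3}; <>[]p there: 1:T, 2:F, 3:F. ✓
3: successors {1, 3}; <>[]p there: 1:T, 3:F. ✓
4: successors {5}; <>[]p there: 5:T. ✓
5: successors {3, 5}; <>[]p there: 3:F, 5:T. ✓

{1, 2, 3, 4, 5}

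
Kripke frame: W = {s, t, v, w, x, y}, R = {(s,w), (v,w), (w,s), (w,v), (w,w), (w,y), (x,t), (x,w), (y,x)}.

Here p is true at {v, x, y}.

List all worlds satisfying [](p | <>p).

{s, t, v, y}

s: successors {w}; p | <>p there: w:T. ✓
t: no successors, so [](p | <>p) holds vacuously. ✓
v: successors {w}; p | <>p there: w:T. ✓
w: successors {s, v, w, y}; p | <>p there: s:F, v:T, w:T, y:T. ✗
x: successors {t, w}; p | <>p there: t:F, w:T. ✗
y: successors {x}; p | <>p there: x:T. ✓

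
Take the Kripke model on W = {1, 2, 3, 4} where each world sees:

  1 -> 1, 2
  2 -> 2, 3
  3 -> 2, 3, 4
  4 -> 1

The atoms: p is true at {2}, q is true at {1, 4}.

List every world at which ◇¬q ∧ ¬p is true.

1: ◇¬q is T, ¬p is T. ✓
2: ◇¬q is T, ¬p is F. ✗
3: ◇¬q is T, ¬p is T. ✓
4: ◇¬q is F, ¬p is T. ✗

{1, 3}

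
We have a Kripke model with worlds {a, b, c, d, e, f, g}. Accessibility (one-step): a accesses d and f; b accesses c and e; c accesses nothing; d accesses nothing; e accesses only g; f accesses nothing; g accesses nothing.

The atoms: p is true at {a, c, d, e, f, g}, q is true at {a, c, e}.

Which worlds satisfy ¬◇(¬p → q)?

{c, d, f, g}

a: ◇(¬p → q) is T. ✗
b: ◇(¬p → q) is T. ✗
c: ◇(¬p → q) is F. ✓
d: ◇(¬p → q) is F. ✓
e: ◇(¬p → q) is T. ✗
f: ◇(¬p → q) is F. ✓
g: ◇(¬p → q) is F. ✓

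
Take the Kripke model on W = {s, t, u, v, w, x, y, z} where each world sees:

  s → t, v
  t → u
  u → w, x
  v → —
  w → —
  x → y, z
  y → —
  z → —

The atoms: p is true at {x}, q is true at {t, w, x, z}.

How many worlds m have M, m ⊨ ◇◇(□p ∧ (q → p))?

s: successors {t, v}; ◇(□p ∧ (q → p)) there: t:F, v:F. ✗
t: successors {u}; ◇(□p ∧ (q → p)) there: u:F. ✗
u: successors {w, x}; ◇(□p ∧ (q → p)) there: w:F, x:T. ✓
v: no successors, so ◇◇(□p ∧ (q → p)) fails. ✗
w: no successors, so ◇◇(□p ∧ (q → p)) fails. ✗
x: successors {y, z}; ◇(□p ∧ (q → p)) there: y:F, z:F. ✗
y: no successors, so ◇◇(□p ∧ (q → p)) fails. ✗
z: no successors, so ◇◇(□p ∧ (q → p)) fails. ✗
Satisfying worlds: {u}.

1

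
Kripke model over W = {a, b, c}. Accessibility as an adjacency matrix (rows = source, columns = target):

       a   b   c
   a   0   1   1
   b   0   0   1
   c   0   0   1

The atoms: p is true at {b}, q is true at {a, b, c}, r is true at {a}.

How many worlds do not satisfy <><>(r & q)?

3

a: successors {b, c}; <>(r & q) there: b:F, c:F. ✗
b: successors {c}; <>(r & q) there: c:F. ✗
c: successors {c}; <>(r & q) there: c:F. ✗
Satisfying worlds: ∅.
So <><>(r & q) fails at the other 3 worlds.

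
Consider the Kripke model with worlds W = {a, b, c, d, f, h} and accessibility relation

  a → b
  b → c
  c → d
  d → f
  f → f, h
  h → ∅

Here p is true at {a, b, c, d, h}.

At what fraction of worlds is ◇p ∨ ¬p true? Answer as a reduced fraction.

a: ◇p is T, ¬p is F. ✓
b: ◇p is T, ¬p is F. ✓
c: ◇p is T, ¬p is F. ✓
d: ◇p is F, ¬p is F. ✗
f: ◇p is T, ¬p is T. ✓
h: ◇p is F, ¬p is F. ✗
That's 4 of 6 worlds, so 4/6 = 2/3.

2/3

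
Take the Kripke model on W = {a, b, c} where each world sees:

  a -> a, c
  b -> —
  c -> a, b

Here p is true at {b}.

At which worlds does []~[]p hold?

a: successors {a, c}; ~[]p there: a:T, c:T. ✓
b: no successors, so []~[]p holds vacuously. ✓
c: successors {a, b}; ~[]p there: a:T, b:F. ✗

{a, b}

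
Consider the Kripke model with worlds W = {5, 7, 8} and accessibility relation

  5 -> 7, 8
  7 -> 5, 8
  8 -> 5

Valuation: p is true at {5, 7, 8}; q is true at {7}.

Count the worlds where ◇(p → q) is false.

5: successors {7, 8}; p → q there: 7:T, 8:F. ✓
7: successors {5, 8}; p → q there: 5:F, 8:F. ✗
8: successors {5}; p → q there: 5:F. ✗
Satisfying worlds: {5}.
So ◇(p → q) fails at the other 2 worlds.

2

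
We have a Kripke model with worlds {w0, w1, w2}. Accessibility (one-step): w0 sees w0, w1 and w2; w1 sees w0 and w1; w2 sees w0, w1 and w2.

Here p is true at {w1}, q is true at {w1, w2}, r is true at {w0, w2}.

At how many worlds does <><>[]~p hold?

0

w0: successors {w0, w1, w2}; <>[]~p there: w0:F, w1:F, w2:F. ✗
w1: successors {w0, w1}; <>[]~p there: w0:F, w1:F. ✗
w2: successors {w0, w1, w2}; <>[]~p there: w0:F, w1:F, w2:F. ✗
Satisfying worlds: ∅.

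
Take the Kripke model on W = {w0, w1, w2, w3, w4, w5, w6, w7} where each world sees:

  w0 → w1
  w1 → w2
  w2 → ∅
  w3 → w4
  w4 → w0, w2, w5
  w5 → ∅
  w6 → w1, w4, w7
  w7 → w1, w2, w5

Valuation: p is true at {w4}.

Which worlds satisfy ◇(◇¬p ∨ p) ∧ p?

w0: ◇(◇¬p ∨ p) is T, p is F. ✗
w1: ◇(◇¬p ∨ p) is F, p is F. ✗
w2: ◇(◇¬p ∨ p) is F, p is F. ✗
w3: ◇(◇¬p ∨ p) is T, p is F. ✗
w4: ◇(◇¬p ∨ p) is T, p is T. ✓
w5: ◇(◇¬p ∨ p) is F, p is F. ✗
w6: ◇(◇¬p ∨ p) is T, p is F. ✗
w7: ◇(◇¬p ∨ p) is T, p is F. ✗

{w4}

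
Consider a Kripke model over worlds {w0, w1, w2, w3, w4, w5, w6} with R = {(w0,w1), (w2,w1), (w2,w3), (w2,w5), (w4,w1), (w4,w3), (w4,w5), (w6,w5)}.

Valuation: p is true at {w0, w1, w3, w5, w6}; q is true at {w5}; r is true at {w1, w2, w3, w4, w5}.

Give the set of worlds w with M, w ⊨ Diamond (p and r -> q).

w0: successors {w1}; p and r -> q there: w1:F. ✗
w1: no successors, so Diamond (p and r -> q) fails. ✗
w2: successors {w1, w3, w5}; p and r -> q there: w1:F, w3:F, w5:T. ✓
w3: no successors, so Diamond (p and r -> q) fails. ✗
w4: successors {w1, w3, w5}; p and r -> q there: w1:F, w3:F, w5:T. ✓
w5: no successors, so Diamond (p and r -> q) fails. ✗
w6: successors {w5}; p and r -> q there: w5:T. ✓

{w2, w4, w6}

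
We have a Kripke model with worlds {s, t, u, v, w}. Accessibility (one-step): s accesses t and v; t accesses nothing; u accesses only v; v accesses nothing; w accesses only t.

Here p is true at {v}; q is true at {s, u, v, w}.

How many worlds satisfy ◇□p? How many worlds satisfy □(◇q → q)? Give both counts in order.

For ◇□p:
s: successors {t, v}; □p there: t:T, v:T. ✓
t: no successors, so ◇□p fails. ✗
u: successors {v}; □p there: v:T. ✓
v: no successors, so ◇□p fails. ✗
w: successors {t}; □p there: t:T. ✓
— 3 worlds.
For □(◇q → q):
s: successors {t, v}; ◇q → q there: t:T, v:T. ✓
t: no successors, so □(◇q → q) holds vacuously. ✓
u: successors {v}; ◇q → q there: v:T. ✓
v: no successors, so □(◇q → q) holds vacuously. ✓
w: successors {t}; ◇q → q there: t:T. ✓
— 5 worlds.

3 and 5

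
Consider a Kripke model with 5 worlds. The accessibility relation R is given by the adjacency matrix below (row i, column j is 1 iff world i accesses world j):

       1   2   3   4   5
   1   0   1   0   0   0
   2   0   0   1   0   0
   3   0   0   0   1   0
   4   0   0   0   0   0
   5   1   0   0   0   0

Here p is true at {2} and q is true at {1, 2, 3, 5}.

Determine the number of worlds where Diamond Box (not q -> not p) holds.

4

1: successors {2}; Box (not q -> not p) there: 2:T. ✓
2: successors {3}; Box (not q -> not p) there: 3:T. ✓
3: successors {4}; Box (not q -> not p) there: 4:T. ✓
4: no successors, so Diamond Box (not q -> not p) fails. ✗
5: successors {1}; Box (not q -> not p) there: 1:T. ✓
Satisfying worlds: {1, 2, 3, 5}.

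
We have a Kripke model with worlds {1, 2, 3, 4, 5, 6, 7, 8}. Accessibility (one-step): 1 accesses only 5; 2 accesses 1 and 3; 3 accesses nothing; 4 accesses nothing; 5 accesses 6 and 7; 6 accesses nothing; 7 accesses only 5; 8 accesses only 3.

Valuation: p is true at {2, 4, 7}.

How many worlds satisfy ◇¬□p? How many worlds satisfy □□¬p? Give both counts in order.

For ◇¬□p:
1: successors {5}; ¬□p there: 5:T. ✓
2: successors {1, 3}; ¬□p there: 1:T, 3:F. ✓
3: no successors, so ◇¬□p fails. ✗
4: no successors, so ◇¬□p fails. ✗
5: successors {6, 7}; ¬□p there: 6:F, 7:T. ✓
6: no successors, so ◇¬□p fails. ✗
7: successors {5}; ¬□p there: 5:T. ✓
8: successors {3}; ¬□p there: 3:F. ✗
— 4 worlds.
For □□¬p:
1: successors {5}; □¬p there: 5:F. ✗
2: successors {1, 3}; □¬p there: 1:T, 3:T. ✓
3: no successors, so □□¬p holds vacuously. ✓
4: no successors, so □□¬p holds vacuously. ✓
5: successors {6, 7}; □¬p there: 6:T, 7:T. ✓
6: no successors, so □□¬p holds vacuously. ✓
7: successors {5}; □¬p there: 5:F. ✗
8: successors {3}; □¬p there: 3:T. ✓
— 6 worlds.

4 and 6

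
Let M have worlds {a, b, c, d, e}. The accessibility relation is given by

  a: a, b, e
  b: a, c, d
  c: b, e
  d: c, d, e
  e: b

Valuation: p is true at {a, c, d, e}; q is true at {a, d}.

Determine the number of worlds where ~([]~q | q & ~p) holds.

a: []~q | q & ~p is F. ✓
b: []~q | q & ~p is F. ✓
c: []~q | q & ~p is T. ✗
d: []~q | q & ~p is F. ✓
e: []~q | q & ~p is T. ✗
Satisfying worlds: {a, b, d}.

3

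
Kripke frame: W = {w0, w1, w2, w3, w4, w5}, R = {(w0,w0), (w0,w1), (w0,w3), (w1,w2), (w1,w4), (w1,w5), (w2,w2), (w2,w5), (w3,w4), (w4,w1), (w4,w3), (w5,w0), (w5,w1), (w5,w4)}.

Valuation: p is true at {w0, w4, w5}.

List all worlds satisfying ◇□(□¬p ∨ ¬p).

{w0, w1, w3, w4, w5}

w0: successors {w0, w1, w3}; □(□¬p ∨ ¬p) there: w0:F, w1:F, w3:T. ✓
w1: successors {w2, w4, w5}; □(□¬p ∨ ¬p) there: w2:F, w4:T, w5:F. ✓
w2: successors {w2, w5}; □(□¬p ∨ ¬p) there: w2:F, w5:F. ✗
w3: successors {w4}; □(□¬p ∨ ¬p) there: w4:T. ✓
w4: successors {w1, w3}; □(□¬p ∨ ¬p) there: w1:F, w3:T. ✓
w5: successors {w0, w1, w4}; □(□¬p ∨ ¬p) there: w0:F, w1:F, w4:T. ✓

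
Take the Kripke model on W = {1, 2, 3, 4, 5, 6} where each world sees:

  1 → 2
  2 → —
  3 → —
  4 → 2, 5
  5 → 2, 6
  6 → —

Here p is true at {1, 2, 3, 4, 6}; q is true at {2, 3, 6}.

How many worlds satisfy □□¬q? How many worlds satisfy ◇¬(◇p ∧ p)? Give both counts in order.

5 and 3

For □□¬q:
1: successors {2}; □¬q there: 2:T. ✓
2: no successors, so □□¬q holds vacuously. ✓
3: no successors, so □□¬q holds vacuously. ✓
4: successors {2, 5}; □¬q there: 2:T, 5:F. ✗
5: successors {2, 6}; □¬q there: 2:T, 6:T. ✓
6: no successors, so □□¬q holds vacuously. ✓
— 5 worlds.
For ◇¬(◇p ∧ p):
1: successors {2}; ¬(◇p ∧ p) there: 2:T. ✓
2: no successors, so ◇¬(◇p ∧ p) fails. ✗
3: no successors, so ◇¬(◇p ∧ p) fails. ✗
4: successors {2, 5}; ¬(◇p ∧ p) there: 2:T, 5:T. ✓
5: successors {2, 6}; ¬(◇p ∧ p) there: 2:T, 6:T. ✓
6: no successors, so ◇¬(◇p ∧ p) fails. ✗
— 3 worlds.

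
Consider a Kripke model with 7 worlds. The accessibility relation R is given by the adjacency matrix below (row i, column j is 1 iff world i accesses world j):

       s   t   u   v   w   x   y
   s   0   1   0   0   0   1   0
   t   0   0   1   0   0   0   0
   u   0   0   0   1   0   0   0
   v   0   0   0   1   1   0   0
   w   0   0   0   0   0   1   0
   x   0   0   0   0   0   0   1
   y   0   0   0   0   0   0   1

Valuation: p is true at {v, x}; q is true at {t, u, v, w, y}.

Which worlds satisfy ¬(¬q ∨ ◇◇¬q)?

{t, u, w, y}

s: ¬q ∨ ◇◇¬q is T. ✗
t: ¬q ∨ ◇◇¬q is F. ✓
u: ¬q ∨ ◇◇¬q is F. ✓
v: ¬q ∨ ◇◇¬q is T. ✗
w: ¬q ∨ ◇◇¬q is F. ✓
x: ¬q ∨ ◇◇¬q is T. ✗
y: ¬q ∨ ◇◇¬q is F. ✓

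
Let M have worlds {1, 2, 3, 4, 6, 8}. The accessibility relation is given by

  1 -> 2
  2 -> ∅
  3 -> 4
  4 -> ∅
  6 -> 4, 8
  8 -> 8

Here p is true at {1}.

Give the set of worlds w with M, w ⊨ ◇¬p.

1: successors {2}; ¬p there: 2:T. ✓
2: no successors, so ◇¬p fails. ✗
3: successors {4}; ¬p there: 4:T. ✓
4: no successors, so ◇¬p fails. ✗
6: successors {4, 8}; ¬p there: 4:T, 8:T. ✓
8: successors {8}; ¬p there: 8:T. ✓

{1, 3, 6, 8}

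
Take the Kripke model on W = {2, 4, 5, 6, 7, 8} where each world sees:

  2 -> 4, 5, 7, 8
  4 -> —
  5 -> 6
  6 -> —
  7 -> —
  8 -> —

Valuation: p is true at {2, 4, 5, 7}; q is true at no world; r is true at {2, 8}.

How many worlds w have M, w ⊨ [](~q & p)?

2: successors {4, 5, 7, 8}; ~q & p there: 4:T, 5:T, 7:T, 8:F. ✗
4: no successors, so [](~q & p) holds vacuously. ✓
5: successors {6}; ~q & p there: 6:F. ✗
6: no successors, so [](~q & p) holds vacuously. ✓
7: no successors, so [](~q & p) holds vacuously. ✓
8: no successors, so [](~q & p) holds vacuously. ✓
Satisfying worlds: {4, 6, 7, 8}.

4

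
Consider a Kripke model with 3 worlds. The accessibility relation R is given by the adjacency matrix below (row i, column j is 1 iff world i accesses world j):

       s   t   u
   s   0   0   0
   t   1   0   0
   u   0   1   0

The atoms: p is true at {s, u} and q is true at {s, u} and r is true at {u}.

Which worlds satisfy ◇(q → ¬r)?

s: no successors, so ◇(q → ¬r) fails. ✗
t: successors {s}; q → ¬r there: s:T. ✓
u: successors {t}; q → ¬r there: t:T. ✓

{t, u}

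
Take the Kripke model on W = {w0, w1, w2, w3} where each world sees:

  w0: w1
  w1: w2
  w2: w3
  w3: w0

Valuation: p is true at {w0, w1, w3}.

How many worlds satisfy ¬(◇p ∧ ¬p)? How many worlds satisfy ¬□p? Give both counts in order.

3 and 1

For ¬(◇p ∧ ¬p):
w0: ◇p ∧ ¬p is F. ✓
w1: ◇p ∧ ¬p is F. ✓
w2: ◇p ∧ ¬p is T. ✗
w3: ◇p ∧ ¬p is F. ✓
— 3 worlds.
For ¬□p:
w0: □p is T. ✗
w1: □p is F. ✓
w2: □p is T. ✗
w3: □p is T. ✗
— 1 world.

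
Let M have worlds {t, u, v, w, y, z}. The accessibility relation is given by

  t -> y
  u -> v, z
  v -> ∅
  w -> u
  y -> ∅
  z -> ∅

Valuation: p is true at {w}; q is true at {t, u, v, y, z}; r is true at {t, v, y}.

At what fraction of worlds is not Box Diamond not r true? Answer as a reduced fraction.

1/3

t: Box Diamond not r is F. ✓
u: Box Diamond not r is F. ✓
v: Box Diamond not r is T. ✗
w: Box Diamond not r is T. ✗
y: Box Diamond not r is T. ✗
z: Box Diamond not r is T. ✗
That's 2 of 6 worlds, so 2/6 = 1/3.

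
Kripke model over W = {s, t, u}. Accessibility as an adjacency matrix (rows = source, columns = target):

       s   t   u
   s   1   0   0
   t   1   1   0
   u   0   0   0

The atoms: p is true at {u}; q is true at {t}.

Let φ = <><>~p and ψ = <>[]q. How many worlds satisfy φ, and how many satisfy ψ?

2 and 0

For <><>~p:
s: successors {s}; <>~p there: s:T. ✓
t: successors {s, t}; <>~p there: s:T, t:T. ✓
u: no successors, so <><>~p fails. ✗
— 2 worlds.
For <>[]q:
s: successors {s}; []q there: s:F. ✗
t: successors {s, t}; []q there: s:F, t:F. ✗
u: no successors, so <>[]q fails. ✗
— 0 worlds.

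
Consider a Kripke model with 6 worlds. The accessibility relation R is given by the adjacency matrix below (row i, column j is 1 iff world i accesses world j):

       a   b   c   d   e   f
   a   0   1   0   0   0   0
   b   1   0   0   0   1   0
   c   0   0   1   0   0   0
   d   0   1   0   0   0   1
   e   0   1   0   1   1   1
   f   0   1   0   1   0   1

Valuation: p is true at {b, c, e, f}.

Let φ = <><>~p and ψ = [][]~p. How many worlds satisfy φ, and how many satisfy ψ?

For <><>~p:
a: successors {b}; <>~p there: b:T. ✓
b: successors {a, e}; <>~p there: a:F, e:T. ✓
c: successors {c}; <>~p there: c:F. ✗
d: successors {b, f}; <>~p there: b:T, f:T. ✓
e: successors {b, d, e, f}; <>~p there: b:T, d:F, e:T, f:T. ✓
f: successors {b, d, f}; <>~p there: b:T, d:F, f:T. ✓
— 5 worlds.
For [][]~p:
a: successors {b}; []~p there: b:F. ✗
b: successors {a, e}; []~p there: a:F, e:F. ✗
c: successors {c}; []~p there: c:F. ✗
d: successors {b, f}; []~p there: b:F, f:F. ✗
e: successors {b, d, e, f}; []~p there: b:F, d:F, e:F, f:F. ✗
f: successors {b, d, f}; []~p there: b:F, d:F, f:F. ✗
— 0 worlds.

5 and 0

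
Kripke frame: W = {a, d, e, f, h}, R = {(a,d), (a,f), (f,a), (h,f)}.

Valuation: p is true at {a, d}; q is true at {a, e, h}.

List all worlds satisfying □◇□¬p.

{d, e, f}

a: successors {d, f}; ◇□¬p there: d:F, f:F. ✗
d: no successors, so □◇□¬p holds vacuously. ✓
e: no successors, so □◇□¬p holds vacuously. ✓
f: successors {a}; ◇□¬p there: a:T. ✓
h: successors {f}; ◇□¬p there: f:F. ✗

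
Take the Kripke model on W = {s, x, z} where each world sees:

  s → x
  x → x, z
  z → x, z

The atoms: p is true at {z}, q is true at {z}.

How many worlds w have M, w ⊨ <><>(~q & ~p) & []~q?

1

s: <><>(~q & ~p) is T, []~q is T. ✓
x: <><>(~q & ~p) is T, []~q is F. ✗
z: <><>(~q & ~p) is T, []~q is F. ✗
Satisfying worlds: {s}.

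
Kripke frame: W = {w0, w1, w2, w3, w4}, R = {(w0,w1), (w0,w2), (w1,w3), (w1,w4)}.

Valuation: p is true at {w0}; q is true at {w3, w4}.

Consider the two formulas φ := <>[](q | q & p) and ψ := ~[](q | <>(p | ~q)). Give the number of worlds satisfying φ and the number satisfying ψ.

For <>[](q | q & p):
w0: successors {w1, w2}; [](q | q & p) there: w1:T, w2:T. ✓
w1: successors {w3, w4}; [](q | q & p) there: w3:T, w4:T. ✓
w2: no successors, so <>[](q | q & p) fails. ✗
w3: no successors, so <>[](q | q & p) fails. ✗
w4: no successors, so <>[](q | q & p) fails. ✗
— 2 worlds.
For ~[](q | <>(p | ~q)):
w0: [](q | <>(p | ~q)) is F. ✓
w1: [](q | <>(p | ~q)) is T. ✗
w2: [](q | <>(p | ~q)) is T. ✗
w3: [](q | <>(p | ~q)) is T. ✗
w4: [](q | <>(p | ~q)) is T. ✗
— 1 world.

2 and 1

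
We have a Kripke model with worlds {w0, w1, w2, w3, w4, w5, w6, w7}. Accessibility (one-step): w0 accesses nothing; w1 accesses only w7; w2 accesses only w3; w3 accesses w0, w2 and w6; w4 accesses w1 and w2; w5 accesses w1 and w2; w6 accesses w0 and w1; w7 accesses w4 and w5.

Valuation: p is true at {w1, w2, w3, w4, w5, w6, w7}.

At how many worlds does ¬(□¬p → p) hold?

1

w0: □¬p → p is F. ✓
w1: □¬p → p is T. ✗
w2: □¬p → p is T. ✗
w3: □¬p → p is T. ✗
w4: □¬p → p is T. ✗
w5: □¬p → p is T. ✗
w6: □¬p → p is T. ✗
w7: □¬p → p is T. ✗
Satisfying worlds: {w0}.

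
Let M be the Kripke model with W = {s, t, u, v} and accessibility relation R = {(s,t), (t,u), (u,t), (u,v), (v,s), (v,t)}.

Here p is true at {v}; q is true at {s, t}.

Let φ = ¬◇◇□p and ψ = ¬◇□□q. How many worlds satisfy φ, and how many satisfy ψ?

4 and 4

For ¬◇◇□p:
s: ◇◇□p is F. ✓
t: ◇◇□p is F. ✓
u: ◇◇□p is F. ✓
v: ◇◇□p is F. ✓
— 4 worlds.
For ¬◇□□q:
s: ◇□□q is F. ✓
t: ◇□□q is F. ✓
u: ◇□□q is F. ✓
v: ◇□□q is F. ✓
— 4 worlds.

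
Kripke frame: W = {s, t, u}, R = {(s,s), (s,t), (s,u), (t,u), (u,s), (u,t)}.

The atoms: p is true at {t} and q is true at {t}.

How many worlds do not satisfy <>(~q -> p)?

s: successors {s, t, u}; ~q -> p there: s:F, t:T, u:F. ✓
t: successors {u}; ~q -> p there: u:F. ✗
u: successors {s, t}; ~q -> p there: s:F, t:T. ✓
Satisfying worlds: {s, u}.
So <>(~q -> p) fails at the other 1 world.

1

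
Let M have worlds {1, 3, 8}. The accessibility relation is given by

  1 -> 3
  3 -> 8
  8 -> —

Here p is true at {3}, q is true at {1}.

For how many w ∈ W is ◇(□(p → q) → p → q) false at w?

1: successors {3}; □(p → q) → p → q there: 3:F. ✗
3: successors {8}; □(p → q) → p → q there: 8:T. ✓
8: no successors, so ◇(□(p → q) → p → q) fails. ✗
Satisfying worlds: {3}.
So ◇(□(p → q) → p → q) fails at the other 2 worlds.

2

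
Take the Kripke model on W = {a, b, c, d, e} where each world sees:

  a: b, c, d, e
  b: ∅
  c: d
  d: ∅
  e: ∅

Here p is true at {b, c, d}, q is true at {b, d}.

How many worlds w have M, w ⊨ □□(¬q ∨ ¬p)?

4

a: successors {b, c, d, e}; □(¬q ∨ ¬p) there: b:T, c:F, d:T, e:T. ✗
b: no successors, so □□(¬q ∨ ¬p) holds vacuously. ✓
c: successors {d}; □(¬q ∨ ¬p) there: d:T. ✓
d: no successors, so □□(¬q ∨ ¬p) holds vacuously. ✓
e: no successors, so □□(¬q ∨ ¬p) holds vacuously. ✓
Satisfying worlds: {b, c, d, e}.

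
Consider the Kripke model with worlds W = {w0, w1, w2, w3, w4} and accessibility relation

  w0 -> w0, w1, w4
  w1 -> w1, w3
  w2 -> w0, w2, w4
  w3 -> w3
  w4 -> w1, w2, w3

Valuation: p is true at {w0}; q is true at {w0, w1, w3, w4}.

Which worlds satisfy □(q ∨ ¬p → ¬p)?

w0: successors {w0, w1, w4}; q ∨ ¬p → ¬p there: w0:F, w1:T, w4:T. ✗
w1: successors {w1, w3}; q ∨ ¬p → ¬p there: w1:T, w3:T. ✓
w2: successors {w0, w2, w4}; q ∨ ¬p → ¬p there: w0:F, w2:T, w4:T. ✗
w3: successors {w3}; q ∨ ¬p → ¬p there: w3:T. ✓
w4: successors {w1, w2, w3}; q ∨ ¬p → ¬p there: w1:T, w2:T, w3:T. ✓

{w1, w3, w4}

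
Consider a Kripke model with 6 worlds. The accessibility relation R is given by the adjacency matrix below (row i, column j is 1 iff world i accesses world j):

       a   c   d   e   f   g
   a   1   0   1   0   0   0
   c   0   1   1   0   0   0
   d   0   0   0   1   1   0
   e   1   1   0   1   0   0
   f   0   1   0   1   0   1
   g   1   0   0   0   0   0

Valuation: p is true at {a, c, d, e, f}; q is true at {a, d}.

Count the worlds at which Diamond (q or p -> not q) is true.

4

a: successors {a, d}; q or p -> not q there: a:F, d:F. ✗
c: successors {c, d}; q or p -> not q there: c:T, d:F. ✓
d: successors {e, f}; q or p -> not q there: e:T, f:T. ✓
e: successors {a, c, e}; q or p -> not q there: a:F, c:T, e:T. ✓
f: successors {c, e, g}; q or p -> not q there: c:T, e:T, g:T. ✓
g: successors {a}; q or p -> not q there: a:F. ✗
Satisfying worlds: {c, d, e, f}.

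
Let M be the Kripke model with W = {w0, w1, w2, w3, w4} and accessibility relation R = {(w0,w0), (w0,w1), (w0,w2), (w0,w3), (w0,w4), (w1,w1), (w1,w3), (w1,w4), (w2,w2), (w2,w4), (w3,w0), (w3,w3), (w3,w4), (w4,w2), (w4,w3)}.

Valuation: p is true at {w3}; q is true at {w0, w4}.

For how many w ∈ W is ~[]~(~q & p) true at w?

4

w0: []~(~q & p) is F. ✓
w1: []~(~q & p) is F. ✓
w2: []~(~q & p) is T. ✗
w3: []~(~q & p) is F. ✓
w4: []~(~q & p) is F. ✓
Satisfying worlds: {w0, w1, w3, w4}.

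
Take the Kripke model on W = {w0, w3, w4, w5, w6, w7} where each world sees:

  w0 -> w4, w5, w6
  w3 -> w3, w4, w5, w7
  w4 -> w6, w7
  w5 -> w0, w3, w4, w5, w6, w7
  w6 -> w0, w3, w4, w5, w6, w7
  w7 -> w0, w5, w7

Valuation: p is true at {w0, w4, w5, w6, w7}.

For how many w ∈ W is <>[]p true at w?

w0: successors {w4, w5, w6}; []p there: w4:T, w5:F, w6:F. ✓
w3: successors {w3, w4, w5, w7}; []p there: w3:F, w4:T, w5:F, w7:T. ✓
w4: successors {w6, w7}; []p there: w6:F, w7:T. ✓
w5: successors {w0, w3, w4, w5, w6, w7}; []p there: w0:T, w3:F, w4:T, w5:F, w6:F, w7:T. ✓
w6: successors {w0, w3, w4, w5, w6, w7}; []p there: w0:T, w3:F, w4:T, w5:F, w6:F, w7:T. ✓
w7: successors {w0, w5, w7}; []p there: w0:T, w5:F, w7:T. ✓
Satisfying worlds: {w0, w3, w4, w5, w6, w7}.

6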